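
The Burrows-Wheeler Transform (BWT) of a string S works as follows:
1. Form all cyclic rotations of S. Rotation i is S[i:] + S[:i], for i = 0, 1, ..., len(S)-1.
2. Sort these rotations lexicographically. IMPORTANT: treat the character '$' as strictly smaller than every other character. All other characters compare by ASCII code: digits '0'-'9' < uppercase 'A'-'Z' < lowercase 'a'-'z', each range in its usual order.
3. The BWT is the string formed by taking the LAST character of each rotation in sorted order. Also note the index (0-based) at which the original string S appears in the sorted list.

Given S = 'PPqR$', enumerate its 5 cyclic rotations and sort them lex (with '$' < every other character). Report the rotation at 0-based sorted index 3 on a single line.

Answer: R$PPq

Derivation:
All 5 rotations (rotation i = S[i:]+S[:i]):
  rot[0] = PPqR$
  rot[1] = PqR$P
  rot[2] = qR$PP
  rot[3] = R$PPq
  rot[4] = $PPqR
Sorted (with $ < everything):
  sorted[0] = $PPqR
  sorted[1] = PPqR$
  sorted[2] = PqR$P
  sorted[3] = R$PPq
  sorted[4] = qR$PP
sorted[3] = R$PPq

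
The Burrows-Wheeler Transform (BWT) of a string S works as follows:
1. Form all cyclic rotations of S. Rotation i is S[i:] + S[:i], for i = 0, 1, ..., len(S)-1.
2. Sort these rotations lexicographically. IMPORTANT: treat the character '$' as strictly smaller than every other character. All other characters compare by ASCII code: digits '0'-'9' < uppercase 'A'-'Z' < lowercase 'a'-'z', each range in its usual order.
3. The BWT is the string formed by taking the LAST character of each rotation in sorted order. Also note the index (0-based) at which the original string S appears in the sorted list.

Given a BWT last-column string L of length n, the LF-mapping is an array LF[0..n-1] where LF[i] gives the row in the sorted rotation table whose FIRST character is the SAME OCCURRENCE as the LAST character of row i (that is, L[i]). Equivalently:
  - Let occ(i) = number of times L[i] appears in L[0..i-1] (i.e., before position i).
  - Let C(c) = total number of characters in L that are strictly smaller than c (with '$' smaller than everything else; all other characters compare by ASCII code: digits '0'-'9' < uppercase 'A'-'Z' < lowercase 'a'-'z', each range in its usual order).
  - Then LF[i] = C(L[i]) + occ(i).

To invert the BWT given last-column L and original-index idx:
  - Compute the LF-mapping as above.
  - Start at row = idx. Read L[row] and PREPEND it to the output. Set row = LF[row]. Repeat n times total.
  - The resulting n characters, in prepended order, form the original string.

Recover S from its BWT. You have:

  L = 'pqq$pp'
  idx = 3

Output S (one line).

LF mapping: 1 4 5 0 2 3
Walk LF starting at row 3, prepending L[row]:
  step 1: row=3, L[3]='$', prepend. Next row=LF[3]=0
  step 2: row=0, L[0]='p', prepend. Next row=LF[0]=1
  step 3: row=1, L[1]='q', prepend. Next row=LF[1]=4
  step 4: row=4, L[4]='p', prepend. Next row=LF[4]=2
  step 5: row=2, L[2]='q', prepend. Next row=LF[2]=5
  step 6: row=5, L[5]='p', prepend. Next row=LF[5]=3
Reversed output: pqpqp$

Answer: pqpqp$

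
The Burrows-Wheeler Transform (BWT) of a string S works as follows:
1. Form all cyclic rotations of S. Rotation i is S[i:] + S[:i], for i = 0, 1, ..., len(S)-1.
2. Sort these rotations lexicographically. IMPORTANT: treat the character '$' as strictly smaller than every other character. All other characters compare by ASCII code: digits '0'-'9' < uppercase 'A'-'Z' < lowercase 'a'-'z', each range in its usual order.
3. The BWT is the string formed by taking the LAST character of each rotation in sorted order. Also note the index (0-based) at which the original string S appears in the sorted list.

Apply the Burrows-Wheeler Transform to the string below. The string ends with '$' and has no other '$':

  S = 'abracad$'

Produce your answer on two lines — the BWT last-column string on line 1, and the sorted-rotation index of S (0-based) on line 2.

All 8 rotations (rotation i = S[i:]+S[:i]):
  rot[0] = abracad$
  rot[1] = bracad$a
  rot[2] = racad$ab
  rot[3] = acad$abr
  rot[4] = cad$abra
  rot[5] = ad$abrac
  rot[6] = d$abraca
  rot[7] = $abracad
Sorted (with $ < everything):
  sorted[0] = $abracad  (last char: 'd')
  sorted[1] = abracad$  (last char: '$')
  sorted[2] = acad$abr  (last char: 'r')
  sorted[3] = ad$abrac  (last char: 'c')
  sorted[4] = bracad$a  (last char: 'a')
  sorted[5] = cad$abra  (last char: 'a')
  sorted[6] = d$abraca  (last char: 'a')
  sorted[7] = racad$ab  (last char: 'b')
Last column: d$rcaaab
Original string S is at sorted index 1

Answer: d$rcaaab
1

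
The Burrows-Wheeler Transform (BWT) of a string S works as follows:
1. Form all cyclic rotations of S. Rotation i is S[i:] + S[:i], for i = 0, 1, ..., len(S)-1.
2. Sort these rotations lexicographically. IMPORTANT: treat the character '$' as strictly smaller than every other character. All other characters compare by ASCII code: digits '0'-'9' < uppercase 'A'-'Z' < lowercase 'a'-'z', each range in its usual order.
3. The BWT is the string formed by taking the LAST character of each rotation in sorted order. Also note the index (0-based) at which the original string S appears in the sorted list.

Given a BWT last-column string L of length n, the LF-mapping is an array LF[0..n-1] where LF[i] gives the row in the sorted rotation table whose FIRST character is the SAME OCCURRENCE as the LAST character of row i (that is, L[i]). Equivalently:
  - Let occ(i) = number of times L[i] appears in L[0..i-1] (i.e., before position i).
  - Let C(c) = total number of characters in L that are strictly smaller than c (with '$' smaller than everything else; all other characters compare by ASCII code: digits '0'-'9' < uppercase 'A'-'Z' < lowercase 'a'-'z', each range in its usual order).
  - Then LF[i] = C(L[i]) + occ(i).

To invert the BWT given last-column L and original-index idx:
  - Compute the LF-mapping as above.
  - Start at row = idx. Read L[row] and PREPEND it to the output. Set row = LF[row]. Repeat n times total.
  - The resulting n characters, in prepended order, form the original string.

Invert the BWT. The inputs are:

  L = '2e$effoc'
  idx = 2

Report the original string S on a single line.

LF mapping: 1 3 0 4 5 6 7 2
Walk LF starting at row 2, prepending L[row]:
  step 1: row=2, L[2]='$', prepend. Next row=LF[2]=0
  step 2: row=0, L[0]='2', prepend. Next row=LF[0]=1
  step 3: row=1, L[1]='e', prepend. Next row=LF[1]=3
  step 4: row=3, L[3]='e', prepend. Next row=LF[3]=4
  step 5: row=4, L[4]='f', prepend. Next row=LF[4]=5
  step 6: row=5, L[5]='f', prepend. Next row=LF[5]=6
  step 7: row=6, L[6]='o', prepend. Next row=LF[6]=7
  step 8: row=7, L[7]='c', prepend. Next row=LF[7]=2
Reversed output: coffee2$

Answer: coffee2$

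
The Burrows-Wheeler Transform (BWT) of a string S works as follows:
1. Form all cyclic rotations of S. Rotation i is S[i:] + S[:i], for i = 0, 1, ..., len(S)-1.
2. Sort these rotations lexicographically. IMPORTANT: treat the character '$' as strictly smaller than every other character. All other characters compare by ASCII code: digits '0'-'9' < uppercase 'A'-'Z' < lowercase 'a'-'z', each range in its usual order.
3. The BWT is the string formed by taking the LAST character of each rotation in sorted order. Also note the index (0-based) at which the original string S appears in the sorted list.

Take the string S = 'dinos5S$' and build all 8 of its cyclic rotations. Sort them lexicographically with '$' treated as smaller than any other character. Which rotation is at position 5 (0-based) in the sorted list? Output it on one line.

Answer: nos5S$di

Derivation:
All 8 rotations (rotation i = S[i:]+S[:i]):
  rot[0] = dinos5S$
  rot[1] = inos5S$d
  rot[2] = nos5S$di
  rot[3] = os5S$din
  rot[4] = s5S$dino
  rot[5] = 5S$dinos
  rot[6] = S$dinos5
  rot[7] = $dinos5S
Sorted (with $ < everything):
  sorted[0] = $dinos5S
  sorted[1] = 5S$dinos
  sorted[2] = S$dinos5
  sorted[3] = dinos5S$
  sorted[4] = inos5S$d
  sorted[5] = nos5S$di
  sorted[6] = os5S$din
  sorted[7] = s5S$dino
sorted[5] = nos5S$di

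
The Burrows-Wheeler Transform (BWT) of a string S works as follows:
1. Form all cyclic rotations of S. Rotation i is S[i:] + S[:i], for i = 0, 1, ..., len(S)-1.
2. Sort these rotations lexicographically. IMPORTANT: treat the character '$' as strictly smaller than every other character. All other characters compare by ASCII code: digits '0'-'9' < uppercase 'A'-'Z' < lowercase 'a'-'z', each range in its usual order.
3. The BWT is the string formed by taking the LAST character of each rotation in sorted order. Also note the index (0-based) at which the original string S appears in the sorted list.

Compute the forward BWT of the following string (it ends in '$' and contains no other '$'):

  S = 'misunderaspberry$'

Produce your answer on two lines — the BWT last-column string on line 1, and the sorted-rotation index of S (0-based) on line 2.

Answer: yrpndbm$useeraisr
7

Derivation:
All 17 rotations (rotation i = S[i:]+S[:i]):
  rot[0] = misunderaspberry$
  rot[1] = isunderaspberry$m
  rot[2] = sunderaspberry$mi
  rot[3] = underaspberry$mis
  rot[4] = nderaspberry$misu
  rot[5] = deraspberry$misun
  rot[6] = eraspberry$misund
  rot[7] = raspberry$misunde
  rot[8] = aspberry$misunder
  rot[9] = spberry$misundera
  rot[10] = pberry$misunderas
  rot[11] = berry$misunderasp
  rot[12] = erry$misunderaspb
  rot[13] = rry$misunderaspbe
  rot[14] = ry$misunderaspber
  rot[15] = y$misunderaspberr
  rot[16] = $misunderaspberry
Sorted (with $ < everything):
  sorted[0] = $misunderaspberry  (last char: 'y')
  sorted[1] = aspberry$misunder  (last char: 'r')
  sorted[2] = berry$misunderasp  (last char: 'p')
  sorted[3] = deraspberry$misun  (last char: 'n')
  sorted[4] = eraspberry$misund  (last char: 'd')
  sorted[5] = erry$misunderaspb  (last char: 'b')
  sorted[6] = isunderaspberry$m  (last char: 'm')
  sorted[7] = misunderaspberry$  (last char: '$')
  sorted[8] = nderaspberry$misu  (last char: 'u')
  sorted[9] = pberry$misunderas  (last char: 's')
  sorted[10] = raspberry$misunde  (last char: 'e')
  sorted[11] = rry$misunderaspbe  (last char: 'e')
  sorted[12] = ry$misunderaspber  (last char: 'r')
  sorted[13] = spberry$misundera  (last char: 'a')
  sorted[14] = sunderaspberry$mi  (last char: 'i')
  sorted[15] = underaspberry$mis  (last char: 's')
  sorted[16] = y$misunderaspberr  (last char: 'r')
Last column: yrpndbm$useeraisr
Original string S is at sorted index 7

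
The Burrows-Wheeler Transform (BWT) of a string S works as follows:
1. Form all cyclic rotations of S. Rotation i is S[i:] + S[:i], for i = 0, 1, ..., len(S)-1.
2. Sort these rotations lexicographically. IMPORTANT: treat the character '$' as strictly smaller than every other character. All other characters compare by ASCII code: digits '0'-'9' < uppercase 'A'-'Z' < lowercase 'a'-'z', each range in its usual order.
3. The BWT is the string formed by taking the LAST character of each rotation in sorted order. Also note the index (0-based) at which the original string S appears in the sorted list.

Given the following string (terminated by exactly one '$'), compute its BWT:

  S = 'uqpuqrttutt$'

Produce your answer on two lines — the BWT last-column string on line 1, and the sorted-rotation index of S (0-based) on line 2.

Answer: tquuqturt$pt
9

Derivation:
All 12 rotations (rotation i = S[i:]+S[:i]):
  rot[0] = uqpuqrttutt$
  rot[1] = qpuqrttutt$u
  rot[2] = puqrttutt$uq
  rot[3] = uqrttutt$uqp
  rot[4] = qrttutt$uqpu
  rot[5] = rttutt$uqpuq
  rot[6] = ttutt$uqpuqr
  rot[7] = tutt$uqpuqrt
  rot[8] = utt$uqpuqrtt
  rot[9] = tt$uqpuqrttu
  rot[10] = t$uqpuqrttut
  rot[11] = $uqpuqrttutt
Sorted (with $ < everything):
  sorted[0] = $uqpuqrttutt  (last char: 't')
  sorted[1] = puqrttutt$uq  (last char: 'q')
  sorted[2] = qpuqrttutt$u  (last char: 'u')
  sorted[3] = qrttutt$uqpu  (last char: 'u')
  sorted[4] = rttutt$uqpuq  (last char: 'q')
  sorted[5] = t$uqpuqrttut  (last char: 't')
  sorted[6] = tt$uqpuqrttu  (last char: 'u')
  sorted[7] = ttutt$uqpuqr  (last char: 'r')
  sorted[8] = tutt$uqpuqrt  (last char: 't')
  sorted[9] = uqpuqrttutt$  (last char: '$')
  sorted[10] = uqrttutt$uqp  (last char: 'p')
  sorted[11] = utt$uqpuqrtt  (last char: 't')
Last column: tquuqturt$pt
Original string S is at sorted index 9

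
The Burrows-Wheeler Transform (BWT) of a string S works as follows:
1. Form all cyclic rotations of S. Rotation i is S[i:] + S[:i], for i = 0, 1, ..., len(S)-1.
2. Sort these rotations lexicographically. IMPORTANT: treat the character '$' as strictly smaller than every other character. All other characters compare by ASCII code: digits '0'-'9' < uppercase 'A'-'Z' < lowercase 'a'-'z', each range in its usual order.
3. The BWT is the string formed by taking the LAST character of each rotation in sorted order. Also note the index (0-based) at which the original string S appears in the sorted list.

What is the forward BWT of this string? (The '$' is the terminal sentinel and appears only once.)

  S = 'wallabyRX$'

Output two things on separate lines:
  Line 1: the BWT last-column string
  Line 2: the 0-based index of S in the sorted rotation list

All 10 rotations (rotation i = S[i:]+S[:i]):
  rot[0] = wallabyRX$
  rot[1] = allabyRX$w
  rot[2] = llabyRX$wa
  rot[3] = labyRX$wal
  rot[4] = abyRX$wall
  rot[5] = byRX$walla
  rot[6] = yRX$wallab
  rot[7] = RX$wallaby
  rot[8] = X$wallabyR
  rot[9] = $wallabyRX
Sorted (with $ < everything):
  sorted[0] = $wallabyRX  (last char: 'X')
  sorted[1] = RX$wallaby  (last char: 'y')
  sorted[2] = X$wallabyR  (last char: 'R')
  sorted[3] = abyRX$wall  (last char: 'l')
  sorted[4] = allabyRX$w  (last char: 'w')
  sorted[5] = byRX$walla  (last char: 'a')
  sorted[6] = labyRX$wal  (last char: 'l')
  sorted[7] = llabyRX$wa  (last char: 'a')
  sorted[8] = wallabyRX$  (last char: '$')
  sorted[9] = yRX$wallab  (last char: 'b')
Last column: XyRlwala$b
Original string S is at sorted index 8

Answer: XyRlwala$b
8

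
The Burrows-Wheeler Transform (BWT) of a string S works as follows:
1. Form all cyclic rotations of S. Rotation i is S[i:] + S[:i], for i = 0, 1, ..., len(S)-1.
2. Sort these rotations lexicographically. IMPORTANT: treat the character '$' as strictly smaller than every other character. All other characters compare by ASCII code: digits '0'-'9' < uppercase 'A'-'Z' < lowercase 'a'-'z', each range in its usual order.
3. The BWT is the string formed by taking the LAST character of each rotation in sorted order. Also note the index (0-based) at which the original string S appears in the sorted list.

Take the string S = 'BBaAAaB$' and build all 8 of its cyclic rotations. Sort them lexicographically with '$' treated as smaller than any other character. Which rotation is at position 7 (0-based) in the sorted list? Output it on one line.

All 8 rotations (rotation i = S[i:]+S[:i]):
  rot[0] = BBaAAaB$
  rot[1] = BaAAaB$B
  rot[2] = aAAaB$BB
  rot[3] = AAaB$BBa
  rot[4] = AaB$BBaA
  rot[5] = aB$BBaAA
  rot[6] = B$BBaAAa
  rot[7] = $BBaAAaB
Sorted (with $ < everything):
  sorted[0] = $BBaAAaB
  sorted[1] = AAaB$BBa
  sorted[2] = AaB$BBaA
  sorted[3] = B$BBaAAa
  sorted[4] = BBaAAaB$
  sorted[5] = BaAAaB$B
  sorted[6] = aAAaB$BB
  sorted[7] = aB$BBaAA
sorted[7] = aB$BBaAA

Answer: aB$BBaAA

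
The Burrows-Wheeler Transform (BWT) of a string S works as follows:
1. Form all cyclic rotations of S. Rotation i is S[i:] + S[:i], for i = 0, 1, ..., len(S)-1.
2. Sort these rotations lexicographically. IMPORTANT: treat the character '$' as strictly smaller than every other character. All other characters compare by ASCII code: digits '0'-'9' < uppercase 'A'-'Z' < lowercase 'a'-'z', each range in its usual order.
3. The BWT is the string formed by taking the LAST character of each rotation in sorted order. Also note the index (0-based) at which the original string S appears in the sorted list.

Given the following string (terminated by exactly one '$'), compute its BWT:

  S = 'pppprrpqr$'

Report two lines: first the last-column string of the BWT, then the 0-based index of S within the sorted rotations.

Answer: r$pprppqrp
1

Derivation:
All 10 rotations (rotation i = S[i:]+S[:i]):
  rot[0] = pppprrpqr$
  rot[1] = ppprrpqr$p
  rot[2] = pprrpqr$pp
  rot[3] = prrpqr$ppp
  rot[4] = rrpqr$pppp
  rot[5] = rpqr$ppppr
  rot[6] = pqr$pppprr
  rot[7] = qr$pppprrp
  rot[8] = r$pppprrpq
  rot[9] = $pppprrpqr
Sorted (with $ < everything):
  sorted[0] = $pppprrpqr  (last char: 'r')
  sorted[1] = pppprrpqr$  (last char: '$')
  sorted[2] = ppprrpqr$p  (last char: 'p')
  sorted[3] = pprrpqr$pp  (last char: 'p')
  sorted[4] = pqr$pppprr  (last char: 'r')
  sorted[5] = prrpqr$ppp  (last char: 'p')
  sorted[6] = qr$pppprrp  (last char: 'p')
  sorted[7] = r$pppprrpq  (last char: 'q')
  sorted[8] = rpqr$ppppr  (last char: 'r')
  sorted[9] = rrpqr$pppp  (last char: 'p')
Last column: r$pprppqrp
Original string S is at sorted index 1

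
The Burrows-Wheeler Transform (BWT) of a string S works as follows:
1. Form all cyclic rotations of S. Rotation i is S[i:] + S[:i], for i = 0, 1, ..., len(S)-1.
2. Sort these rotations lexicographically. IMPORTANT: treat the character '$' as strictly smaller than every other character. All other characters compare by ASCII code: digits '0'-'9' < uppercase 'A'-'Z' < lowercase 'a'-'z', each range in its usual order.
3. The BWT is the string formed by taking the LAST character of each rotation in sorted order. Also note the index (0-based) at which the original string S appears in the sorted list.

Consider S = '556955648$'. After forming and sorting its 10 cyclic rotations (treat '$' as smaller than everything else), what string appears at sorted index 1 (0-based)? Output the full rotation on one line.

All 10 rotations (rotation i = S[i:]+S[:i]):
  rot[0] = 556955648$
  rot[1] = 56955648$5
  rot[2] = 6955648$55
  rot[3] = 955648$556
  rot[4] = 55648$5569
  rot[5] = 5648$55695
  rot[6] = 648$556955
  rot[7] = 48$5569556
  rot[8] = 8$55695564
  rot[9] = $556955648
Sorted (with $ < everything):
  sorted[0] = $556955648
  sorted[1] = 48$5569556
  sorted[2] = 55648$5569
  sorted[3] = 556955648$
  sorted[4] = 5648$55695
  sorted[5] = 56955648$5
  sorted[6] = 648$556955
  sorted[7] = 6955648$55
  sorted[8] = 8$55695564
  sorted[9] = 955648$556
sorted[1] = 48$5569556

Answer: 48$5569556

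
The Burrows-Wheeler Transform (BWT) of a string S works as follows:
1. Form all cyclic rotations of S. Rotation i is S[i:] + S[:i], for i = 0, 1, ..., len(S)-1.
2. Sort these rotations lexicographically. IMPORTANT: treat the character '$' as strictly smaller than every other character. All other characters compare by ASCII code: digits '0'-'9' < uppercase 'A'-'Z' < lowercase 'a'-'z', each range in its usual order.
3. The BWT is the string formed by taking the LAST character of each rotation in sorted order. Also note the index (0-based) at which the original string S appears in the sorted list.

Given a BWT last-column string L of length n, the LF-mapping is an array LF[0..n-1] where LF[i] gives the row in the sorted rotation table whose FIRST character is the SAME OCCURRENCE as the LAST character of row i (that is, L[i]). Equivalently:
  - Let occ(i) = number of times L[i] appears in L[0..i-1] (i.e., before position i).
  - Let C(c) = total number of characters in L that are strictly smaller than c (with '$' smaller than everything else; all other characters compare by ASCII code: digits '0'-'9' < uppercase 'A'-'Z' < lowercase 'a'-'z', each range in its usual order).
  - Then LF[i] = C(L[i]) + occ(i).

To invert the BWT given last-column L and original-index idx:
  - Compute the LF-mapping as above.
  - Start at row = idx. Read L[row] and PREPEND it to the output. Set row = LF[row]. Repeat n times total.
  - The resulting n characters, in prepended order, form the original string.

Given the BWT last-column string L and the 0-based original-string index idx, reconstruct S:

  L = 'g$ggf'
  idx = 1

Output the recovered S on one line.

LF mapping: 2 0 3 4 1
Walk LF starting at row 1, prepending L[row]:
  step 1: row=1, L[1]='$', prepend. Next row=LF[1]=0
  step 2: row=0, L[0]='g', prepend. Next row=LF[0]=2
  step 3: row=2, L[2]='g', prepend. Next row=LF[2]=3
  step 4: row=3, L[3]='g', prepend. Next row=LF[3]=4
  step 5: row=4, L[4]='f', prepend. Next row=LF[4]=1
Reversed output: fggg$

Answer: fggg$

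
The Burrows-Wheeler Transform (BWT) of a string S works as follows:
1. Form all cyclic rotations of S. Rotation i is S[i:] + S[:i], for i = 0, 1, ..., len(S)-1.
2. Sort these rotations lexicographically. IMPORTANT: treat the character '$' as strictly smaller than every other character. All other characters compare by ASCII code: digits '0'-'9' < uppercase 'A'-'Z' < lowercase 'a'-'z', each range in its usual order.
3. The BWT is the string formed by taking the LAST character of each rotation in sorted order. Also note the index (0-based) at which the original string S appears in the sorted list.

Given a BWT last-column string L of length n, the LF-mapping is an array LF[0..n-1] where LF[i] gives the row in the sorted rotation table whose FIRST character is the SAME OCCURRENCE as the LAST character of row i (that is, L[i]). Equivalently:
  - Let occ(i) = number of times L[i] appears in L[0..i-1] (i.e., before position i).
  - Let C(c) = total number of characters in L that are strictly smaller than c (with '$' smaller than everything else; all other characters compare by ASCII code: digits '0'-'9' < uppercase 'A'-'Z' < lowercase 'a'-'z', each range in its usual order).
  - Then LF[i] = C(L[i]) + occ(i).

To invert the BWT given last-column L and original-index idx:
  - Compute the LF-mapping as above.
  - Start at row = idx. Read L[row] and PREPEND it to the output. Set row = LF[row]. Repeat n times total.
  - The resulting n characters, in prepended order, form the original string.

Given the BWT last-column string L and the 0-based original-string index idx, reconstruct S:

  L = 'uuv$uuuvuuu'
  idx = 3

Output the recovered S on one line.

LF mapping: 1 2 9 0 3 4 5 10 6 7 8
Walk LF starting at row 3, prepending L[row]:
  step 1: row=3, L[3]='$', prepend. Next row=LF[3]=0
  step 2: row=0, L[0]='u', prepend. Next row=LF[0]=1
  step 3: row=1, L[1]='u', prepend. Next row=LF[1]=2
  step 4: row=2, L[2]='v', prepend. Next row=LF[2]=9
  step 5: row=9, L[9]='u', prepend. Next row=LF[9]=7
  step 6: row=7, L[7]='v', prepend. Next row=LF[7]=10
  step 7: row=10, L[10]='u', prepend. Next row=LF[10]=8
  step 8: row=8, L[8]='u', prepend. Next row=LF[8]=6
  step 9: row=6, L[6]='u', prepend. Next row=LF[6]=5
  step 10: row=5, L[5]='u', prepend. Next row=LF[5]=4
  step 11: row=4, L[4]='u', prepend. Next row=LF[4]=3
Reversed output: uuuuuvuvuu$

Answer: uuuuuvuvuu$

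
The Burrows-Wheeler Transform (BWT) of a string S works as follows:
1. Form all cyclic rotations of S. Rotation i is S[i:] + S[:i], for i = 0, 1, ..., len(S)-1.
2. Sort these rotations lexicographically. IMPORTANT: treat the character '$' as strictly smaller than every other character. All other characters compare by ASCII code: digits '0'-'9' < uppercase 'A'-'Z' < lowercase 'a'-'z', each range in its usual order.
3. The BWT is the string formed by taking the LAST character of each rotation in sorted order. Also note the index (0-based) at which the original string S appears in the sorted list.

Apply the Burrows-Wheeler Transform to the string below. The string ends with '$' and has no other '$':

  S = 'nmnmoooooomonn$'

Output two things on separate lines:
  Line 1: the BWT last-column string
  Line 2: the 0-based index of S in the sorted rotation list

Answer: nnonn$moomoooom
5

Derivation:
All 15 rotations (rotation i = S[i:]+S[:i]):
  rot[0] = nmnmoooooomonn$
  rot[1] = mnmoooooomonn$n
  rot[2] = nmoooooomonn$nm
  rot[3] = moooooomonn$nmn
  rot[4] = oooooomonn$nmnm
  rot[5] = ooooomonn$nmnmo
  rot[6] = oooomonn$nmnmoo
  rot[7] = ooomonn$nmnmooo
  rot[8] = oomonn$nmnmoooo
  rot[9] = omonn$nmnmooooo
  rot[10] = monn$nmnmoooooo
  rot[11] = onn$nmnmoooooom
  rot[12] = nn$nmnmoooooomo
  rot[13] = n$nmnmoooooomon
  rot[14] = $nmnmoooooomonn
Sorted (with $ < everything):
  sorted[0] = $nmnmoooooomonn  (last char: 'n')
  sorted[1] = mnmoooooomonn$n  (last char: 'n')
  sorted[2] = monn$nmnmoooooo  (last char: 'o')
  sorted[3] = moooooomonn$nmn  (last char: 'n')
  sorted[4] = n$nmnmoooooomon  (last char: 'n')
  sorted[5] = nmnmoooooomonn$  (last char: '$')
  sorted[6] = nmoooooomonn$nm  (last char: 'm')
  sorted[7] = nn$nmnmoooooomo  (last char: 'o')
  sorted[8] = omonn$nmnmooooo  (last char: 'o')
  sorted[9] = onn$nmnmoooooom  (last char: 'm')
  sorted[10] = oomonn$nmnmoooo  (last char: 'o')
  sorted[11] = ooomonn$nmnmooo  (last char: 'o')
  sorted[12] = oooomonn$nmnmoo  (last char: 'o')
  sorted[13] = ooooomonn$nmnmo  (last char: 'o')
  sorted[14] = oooooomonn$nmnm  (last char: 'm')
Last column: nnonn$moomoooom
Original string S is at sorted index 5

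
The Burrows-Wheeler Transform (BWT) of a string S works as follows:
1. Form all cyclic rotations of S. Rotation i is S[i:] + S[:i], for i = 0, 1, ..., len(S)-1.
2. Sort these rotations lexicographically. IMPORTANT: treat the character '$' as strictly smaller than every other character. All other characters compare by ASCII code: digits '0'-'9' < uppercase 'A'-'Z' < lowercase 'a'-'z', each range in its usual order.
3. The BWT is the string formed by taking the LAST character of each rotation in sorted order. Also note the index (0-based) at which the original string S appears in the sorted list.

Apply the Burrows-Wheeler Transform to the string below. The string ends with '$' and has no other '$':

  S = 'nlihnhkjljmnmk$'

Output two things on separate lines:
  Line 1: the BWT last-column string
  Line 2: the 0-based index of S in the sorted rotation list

All 15 rotations (rotation i = S[i:]+S[:i]):
  rot[0] = nlihnhkjljmnmk$
  rot[1] = lihnhkjljmnmk$n
  rot[2] = ihnhkjljmnmk$nl
  rot[3] = hnhkjljmnmk$nli
  rot[4] = nhkjljmnmk$nlih
  rot[5] = hkjljmnmk$nlihn
  rot[6] = kjljmnmk$nlihnh
  rot[7] = jljmnmk$nlihnhk
  rot[8] = ljmnmk$nlihnhkj
  rot[9] = jmnmk$nlihnhkjl
  rot[10] = mnmk$nlihnhkjlj
  rot[11] = nmk$nlihnhkjljm
  rot[12] = mk$nlihnhkjljmn
  rot[13] = k$nlihnhkjljmnm
  rot[14] = $nlihnhkjljmnmk
Sorted (with $ < everything):
  sorted[0] = $nlihnhkjljmnmk  (last char: 'k')
  sorted[1] = hkjljmnmk$nlihn  (last char: 'n')
  sorted[2] = hnhkjljmnmk$nli  (last char: 'i')
  sorted[3] = ihnhkjljmnmk$nl  (last char: 'l')
  sorted[4] = jljmnmk$nlihnhk  (last char: 'k')
  sorted[5] = jmnmk$nlihnhkjl  (last char: 'l')
  sorted[6] = k$nlihnhkjljmnm  (last char: 'm')
  sorted[7] = kjljmnmk$nlihnh  (last char: 'h')
  sorted[8] = lihnhkjljmnmk$n  (last char: 'n')
  sorted[9] = ljmnmk$nlihnhkj  (last char: 'j')
  sorted[10] = mk$nlihnhkjljmn  (last char: 'n')
  sorted[11] = mnmk$nlihnhkjlj  (last char: 'j')
  sorted[12] = nhkjljmnmk$nlih  (last char: 'h')
  sorted[13] = nlihnhkjljmnmk$  (last char: '$')
  sorted[14] = nmk$nlihnhkjljm  (last char: 'm')
Last column: knilklmhnjnjh$m
Original string S is at sorted index 13

Answer: knilklmhnjnjh$m
13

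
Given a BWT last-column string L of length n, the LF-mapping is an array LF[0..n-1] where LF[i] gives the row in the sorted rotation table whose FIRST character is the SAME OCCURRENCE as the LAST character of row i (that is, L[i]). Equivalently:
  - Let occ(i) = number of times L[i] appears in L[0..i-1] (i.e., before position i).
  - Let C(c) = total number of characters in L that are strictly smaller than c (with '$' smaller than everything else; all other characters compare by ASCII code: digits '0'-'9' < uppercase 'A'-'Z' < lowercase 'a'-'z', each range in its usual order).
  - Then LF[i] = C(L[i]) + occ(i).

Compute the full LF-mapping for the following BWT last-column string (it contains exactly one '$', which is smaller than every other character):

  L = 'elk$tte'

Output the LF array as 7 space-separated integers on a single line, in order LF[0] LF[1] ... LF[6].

Char counts: '$':1, 'e':2, 'k':1, 'l':1, 't':2
C (first-col start): C('$')=0, C('e')=1, C('k')=3, C('l')=4, C('t')=5
L[0]='e': occ=0, LF[0]=C('e')+0=1+0=1
L[1]='l': occ=0, LF[1]=C('l')+0=4+0=4
L[2]='k': occ=0, LF[2]=C('k')+0=3+0=3
L[3]='$': occ=0, LF[3]=C('$')+0=0+0=0
L[4]='t': occ=0, LF[4]=C('t')+0=5+0=5
L[5]='t': occ=1, LF[5]=C('t')+1=5+1=6
L[6]='e': occ=1, LF[6]=C('e')+1=1+1=2

Answer: 1 4 3 0 5 6 2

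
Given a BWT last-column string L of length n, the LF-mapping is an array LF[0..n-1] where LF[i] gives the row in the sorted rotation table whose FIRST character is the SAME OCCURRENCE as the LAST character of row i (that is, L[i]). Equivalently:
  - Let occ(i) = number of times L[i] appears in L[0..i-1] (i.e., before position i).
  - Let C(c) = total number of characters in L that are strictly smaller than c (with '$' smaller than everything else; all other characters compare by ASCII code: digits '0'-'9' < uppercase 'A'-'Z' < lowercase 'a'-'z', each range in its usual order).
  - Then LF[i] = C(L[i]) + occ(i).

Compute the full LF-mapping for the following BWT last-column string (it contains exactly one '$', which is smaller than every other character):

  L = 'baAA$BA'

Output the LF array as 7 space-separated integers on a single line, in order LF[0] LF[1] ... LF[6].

Answer: 6 5 1 2 0 4 3

Derivation:
Char counts: '$':1, 'A':3, 'B':1, 'a':1, 'b':1
C (first-col start): C('$')=0, C('A')=1, C('B')=4, C('a')=5, C('b')=6
L[0]='b': occ=0, LF[0]=C('b')+0=6+0=6
L[1]='a': occ=0, LF[1]=C('a')+0=5+0=5
L[2]='A': occ=0, LF[2]=C('A')+0=1+0=1
L[3]='A': occ=1, LF[3]=C('A')+1=1+1=2
L[4]='$': occ=0, LF[4]=C('$')+0=0+0=0
L[5]='B': occ=0, LF[5]=C('B')+0=4+0=4
L[6]='A': occ=2, LF[6]=C('A')+2=1+2=3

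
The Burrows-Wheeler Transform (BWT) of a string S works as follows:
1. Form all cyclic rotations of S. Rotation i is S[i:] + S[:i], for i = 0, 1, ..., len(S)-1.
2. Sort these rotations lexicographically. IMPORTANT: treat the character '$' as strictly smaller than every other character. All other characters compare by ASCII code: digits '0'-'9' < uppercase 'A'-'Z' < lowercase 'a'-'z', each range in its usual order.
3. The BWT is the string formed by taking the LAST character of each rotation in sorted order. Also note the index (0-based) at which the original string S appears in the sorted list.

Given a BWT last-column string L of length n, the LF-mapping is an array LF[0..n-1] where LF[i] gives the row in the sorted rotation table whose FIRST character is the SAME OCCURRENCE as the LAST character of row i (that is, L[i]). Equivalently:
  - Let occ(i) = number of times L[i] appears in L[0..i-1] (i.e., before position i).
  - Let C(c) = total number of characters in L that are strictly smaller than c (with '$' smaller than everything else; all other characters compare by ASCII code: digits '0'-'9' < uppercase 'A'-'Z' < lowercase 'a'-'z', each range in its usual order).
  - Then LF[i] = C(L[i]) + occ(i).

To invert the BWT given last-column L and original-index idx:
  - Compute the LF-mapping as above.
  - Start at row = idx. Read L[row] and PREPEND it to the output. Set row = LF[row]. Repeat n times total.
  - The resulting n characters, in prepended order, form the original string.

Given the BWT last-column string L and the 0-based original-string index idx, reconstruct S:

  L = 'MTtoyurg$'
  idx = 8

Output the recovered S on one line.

Answer: yogurtTM$

Derivation:
LF mapping: 1 2 6 4 8 7 5 3 0
Walk LF starting at row 8, prepending L[row]:
  step 1: row=8, L[8]='$', prepend. Next row=LF[8]=0
  step 2: row=0, L[0]='M', prepend. Next row=LF[0]=1
  step 3: row=1, L[1]='T', prepend. Next row=LF[1]=2
  step 4: row=2, L[2]='t', prepend. Next row=LF[2]=6
  step 5: row=6, L[6]='r', prepend. Next row=LF[6]=5
  step 6: row=5, L[5]='u', prepend. Next row=LF[5]=7
  step 7: row=7, L[7]='g', prepend. Next row=LF[7]=3
  step 8: row=3, L[3]='o', prepend. Next row=LF[3]=4
  step 9: row=4, L[4]='y', prepend. Next row=LF[4]=8
Reversed output: yogurtTM$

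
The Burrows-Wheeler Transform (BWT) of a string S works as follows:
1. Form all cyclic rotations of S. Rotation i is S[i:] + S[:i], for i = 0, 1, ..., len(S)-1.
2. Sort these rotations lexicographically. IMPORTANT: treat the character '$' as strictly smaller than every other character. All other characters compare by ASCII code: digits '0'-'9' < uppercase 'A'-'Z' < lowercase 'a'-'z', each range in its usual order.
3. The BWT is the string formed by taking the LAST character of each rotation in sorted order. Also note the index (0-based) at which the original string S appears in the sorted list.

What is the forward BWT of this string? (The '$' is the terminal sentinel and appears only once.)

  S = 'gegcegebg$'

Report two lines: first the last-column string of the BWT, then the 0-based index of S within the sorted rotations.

All 10 rotations (rotation i = S[i:]+S[:i]):
  rot[0] = gegcegebg$
  rot[1] = egcegebg$g
  rot[2] = gcegebg$ge
  rot[3] = cegebg$geg
  rot[4] = egebg$gegc
  rot[5] = gebg$gegce
  rot[6] = ebg$gegceg
  rot[7] = bg$gegcege
  rot[8] = g$gegcegeb
  rot[9] = $gegcegebg
Sorted (with $ < everything):
  sorted[0] = $gegcegebg  (last char: 'g')
  sorted[1] = bg$gegcege  (last char: 'e')
  sorted[2] = cegebg$geg  (last char: 'g')
  sorted[3] = ebg$gegceg  (last char: 'g')
  sorted[4] = egcegebg$g  (last char: 'g')
  sorted[5] = egebg$gegc  (last char: 'c')
  sorted[6] = g$gegcegeb  (last char: 'b')
  sorted[7] = gcegebg$ge  (last char: 'e')
  sorted[8] = gebg$gegce  (last char: 'e')
  sorted[9] = gegcegebg$  (last char: '$')
Last column: gegggcbee$
Original string S is at sorted index 9

Answer: gegggcbee$
9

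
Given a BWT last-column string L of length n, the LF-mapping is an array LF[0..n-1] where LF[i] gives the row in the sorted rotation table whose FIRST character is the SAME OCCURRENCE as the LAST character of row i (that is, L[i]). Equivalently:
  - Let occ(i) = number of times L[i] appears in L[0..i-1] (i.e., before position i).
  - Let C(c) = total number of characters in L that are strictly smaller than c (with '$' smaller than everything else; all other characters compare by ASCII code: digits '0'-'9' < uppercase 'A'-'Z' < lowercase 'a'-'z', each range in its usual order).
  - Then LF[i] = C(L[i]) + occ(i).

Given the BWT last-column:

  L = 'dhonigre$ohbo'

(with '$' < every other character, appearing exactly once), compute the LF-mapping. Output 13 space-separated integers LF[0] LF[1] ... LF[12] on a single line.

Answer: 2 5 9 8 7 4 12 3 0 10 6 1 11

Derivation:
Char counts: '$':1, 'b':1, 'd':1, 'e':1, 'g':1, 'h':2, 'i':1, 'n':1, 'o':3, 'r':1
C (first-col start): C('$')=0, C('b')=1, C('d')=2, C('e')=3, C('g')=4, C('h')=5, C('i')=7, C('n')=8, C('o')=9, C('r')=12
L[0]='d': occ=0, LF[0]=C('d')+0=2+0=2
L[1]='h': occ=0, LF[1]=C('h')+0=5+0=5
L[2]='o': occ=0, LF[2]=C('o')+0=9+0=9
L[3]='n': occ=0, LF[3]=C('n')+0=8+0=8
L[4]='i': occ=0, LF[4]=C('i')+0=7+0=7
L[5]='g': occ=0, LF[5]=C('g')+0=4+0=4
L[6]='r': occ=0, LF[6]=C('r')+0=12+0=12
L[7]='e': occ=0, LF[7]=C('e')+0=3+0=3
L[8]='$': occ=0, LF[8]=C('$')+0=0+0=0
L[9]='o': occ=1, LF[9]=C('o')+1=9+1=10
L[10]='h': occ=1, LF[10]=C('h')+1=5+1=6
L[11]='b': occ=0, LF[11]=C('b')+0=1+0=1
L[12]='o': occ=2, LF[12]=C('o')+2=9+2=11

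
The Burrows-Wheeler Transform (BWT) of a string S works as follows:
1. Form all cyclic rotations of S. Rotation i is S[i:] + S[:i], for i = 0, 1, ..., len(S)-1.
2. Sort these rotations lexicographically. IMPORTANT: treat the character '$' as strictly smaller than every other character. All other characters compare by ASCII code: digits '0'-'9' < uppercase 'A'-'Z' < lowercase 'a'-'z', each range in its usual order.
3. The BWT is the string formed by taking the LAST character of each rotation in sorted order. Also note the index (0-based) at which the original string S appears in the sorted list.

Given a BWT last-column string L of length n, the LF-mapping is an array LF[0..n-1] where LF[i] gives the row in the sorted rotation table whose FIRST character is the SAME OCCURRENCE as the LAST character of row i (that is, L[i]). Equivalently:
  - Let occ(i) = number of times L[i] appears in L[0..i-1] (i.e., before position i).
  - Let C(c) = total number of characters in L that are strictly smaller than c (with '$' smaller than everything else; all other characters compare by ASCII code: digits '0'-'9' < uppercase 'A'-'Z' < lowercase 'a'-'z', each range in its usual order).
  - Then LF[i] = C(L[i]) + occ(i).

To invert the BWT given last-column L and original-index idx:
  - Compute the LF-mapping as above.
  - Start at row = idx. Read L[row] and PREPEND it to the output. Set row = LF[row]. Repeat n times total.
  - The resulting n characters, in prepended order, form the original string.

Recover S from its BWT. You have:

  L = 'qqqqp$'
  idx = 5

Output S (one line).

Answer: qqpqq$

Derivation:
LF mapping: 2 3 4 5 1 0
Walk LF starting at row 5, prepending L[row]:
  step 1: row=5, L[5]='$', prepend. Next row=LF[5]=0
  step 2: row=0, L[0]='q', prepend. Next row=LF[0]=2
  step 3: row=2, L[2]='q', prepend. Next row=LF[2]=4
  step 4: row=4, L[4]='p', prepend. Next row=LF[4]=1
  step 5: row=1, L[1]='q', prepend. Next row=LF[1]=3
  step 6: row=3, L[3]='q', prepend. Next row=LF[3]=5
Reversed output: qqpqq$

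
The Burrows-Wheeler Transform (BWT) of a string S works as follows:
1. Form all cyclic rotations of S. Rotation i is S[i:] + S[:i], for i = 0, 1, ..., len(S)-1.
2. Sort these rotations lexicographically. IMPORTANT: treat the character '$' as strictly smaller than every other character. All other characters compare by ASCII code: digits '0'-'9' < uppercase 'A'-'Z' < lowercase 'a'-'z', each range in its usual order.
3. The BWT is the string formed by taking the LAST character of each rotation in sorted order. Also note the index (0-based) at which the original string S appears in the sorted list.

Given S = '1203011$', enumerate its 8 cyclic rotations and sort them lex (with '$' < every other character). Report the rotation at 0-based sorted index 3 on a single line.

All 8 rotations (rotation i = S[i:]+S[:i]):
  rot[0] = 1203011$
  rot[1] = 203011$1
  rot[2] = 03011$12
  rot[3] = 3011$120
  rot[4] = 011$1203
  rot[5] = 11$12030
  rot[6] = 1$120301
  rot[7] = $1203011
Sorted (with $ < everything):
  sorted[0] = $1203011
  sorted[1] = 011$1203
  sorted[2] = 03011$12
  sorted[3] = 1$120301
  sorted[4] = 11$12030
  sorted[5] = 1203011$
  sorted[6] = 203011$1
  sorted[7] = 3011$120
sorted[3] = 1$120301

Answer: 1$120301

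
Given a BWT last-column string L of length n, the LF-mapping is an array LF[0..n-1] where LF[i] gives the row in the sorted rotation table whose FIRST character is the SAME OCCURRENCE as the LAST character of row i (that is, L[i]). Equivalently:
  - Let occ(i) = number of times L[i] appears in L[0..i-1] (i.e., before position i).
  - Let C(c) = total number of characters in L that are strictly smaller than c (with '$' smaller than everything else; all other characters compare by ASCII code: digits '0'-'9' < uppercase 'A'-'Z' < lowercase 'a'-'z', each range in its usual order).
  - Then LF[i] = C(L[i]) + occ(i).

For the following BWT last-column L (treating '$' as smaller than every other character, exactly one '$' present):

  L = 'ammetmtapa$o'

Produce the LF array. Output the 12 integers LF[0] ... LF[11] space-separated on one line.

Answer: 1 5 6 4 10 7 11 2 9 3 0 8

Derivation:
Char counts: '$':1, 'a':3, 'e':1, 'm':3, 'o':1, 'p':1, 't':2
C (first-col start): C('$')=0, C('a')=1, C('e')=4, C('m')=5, C('o')=8, C('p')=9, C('t')=10
L[0]='a': occ=0, LF[0]=C('a')+0=1+0=1
L[1]='m': occ=0, LF[1]=C('m')+0=5+0=5
L[2]='m': occ=1, LF[2]=C('m')+1=5+1=6
L[3]='e': occ=0, LF[3]=C('e')+0=4+0=4
L[4]='t': occ=0, LF[4]=C('t')+0=10+0=10
L[5]='m': occ=2, LF[5]=C('m')+2=5+2=7
L[6]='t': occ=1, LF[6]=C('t')+1=10+1=11
L[7]='a': occ=1, LF[7]=C('a')+1=1+1=2
L[8]='p': occ=0, LF[8]=C('p')+0=9+0=9
L[9]='a': occ=2, LF[9]=C('a')+2=1+2=3
L[10]='$': occ=0, LF[10]=C('$')+0=0+0=0
L[11]='o': occ=0, LF[11]=C('o')+0=8+0=8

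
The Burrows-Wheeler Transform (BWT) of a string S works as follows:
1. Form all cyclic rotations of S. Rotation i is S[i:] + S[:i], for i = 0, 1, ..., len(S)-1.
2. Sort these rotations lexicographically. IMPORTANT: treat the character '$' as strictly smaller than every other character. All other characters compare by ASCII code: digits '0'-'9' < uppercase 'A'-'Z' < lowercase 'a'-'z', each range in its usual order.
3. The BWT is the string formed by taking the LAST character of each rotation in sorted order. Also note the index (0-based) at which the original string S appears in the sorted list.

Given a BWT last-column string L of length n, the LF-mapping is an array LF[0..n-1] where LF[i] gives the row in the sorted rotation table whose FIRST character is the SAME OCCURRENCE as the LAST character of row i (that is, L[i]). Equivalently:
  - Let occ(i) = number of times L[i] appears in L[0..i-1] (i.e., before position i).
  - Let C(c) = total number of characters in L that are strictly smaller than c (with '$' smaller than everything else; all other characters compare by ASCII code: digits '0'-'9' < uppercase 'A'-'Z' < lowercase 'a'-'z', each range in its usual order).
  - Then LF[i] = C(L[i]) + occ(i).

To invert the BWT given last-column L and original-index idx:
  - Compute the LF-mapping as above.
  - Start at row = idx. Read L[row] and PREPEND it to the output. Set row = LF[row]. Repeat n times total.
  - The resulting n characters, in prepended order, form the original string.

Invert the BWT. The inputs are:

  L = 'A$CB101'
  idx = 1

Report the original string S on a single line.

LF mapping: 4 0 6 5 2 1 3
Walk LF starting at row 1, prepending L[row]:
  step 1: row=1, L[1]='$', prepend. Next row=LF[1]=0
  step 2: row=0, L[0]='A', prepend. Next row=LF[0]=4
  step 3: row=4, L[4]='1', prepend. Next row=LF[4]=2
  step 4: row=2, L[2]='C', prepend. Next row=LF[2]=6
  step 5: row=6, L[6]='1', prepend. Next row=LF[6]=3
  step 6: row=3, L[3]='B', prepend. Next row=LF[3]=5
  step 7: row=5, L[5]='0', prepend. Next row=LF[5]=1
Reversed output: 0B1C1A$

Answer: 0B1C1A$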